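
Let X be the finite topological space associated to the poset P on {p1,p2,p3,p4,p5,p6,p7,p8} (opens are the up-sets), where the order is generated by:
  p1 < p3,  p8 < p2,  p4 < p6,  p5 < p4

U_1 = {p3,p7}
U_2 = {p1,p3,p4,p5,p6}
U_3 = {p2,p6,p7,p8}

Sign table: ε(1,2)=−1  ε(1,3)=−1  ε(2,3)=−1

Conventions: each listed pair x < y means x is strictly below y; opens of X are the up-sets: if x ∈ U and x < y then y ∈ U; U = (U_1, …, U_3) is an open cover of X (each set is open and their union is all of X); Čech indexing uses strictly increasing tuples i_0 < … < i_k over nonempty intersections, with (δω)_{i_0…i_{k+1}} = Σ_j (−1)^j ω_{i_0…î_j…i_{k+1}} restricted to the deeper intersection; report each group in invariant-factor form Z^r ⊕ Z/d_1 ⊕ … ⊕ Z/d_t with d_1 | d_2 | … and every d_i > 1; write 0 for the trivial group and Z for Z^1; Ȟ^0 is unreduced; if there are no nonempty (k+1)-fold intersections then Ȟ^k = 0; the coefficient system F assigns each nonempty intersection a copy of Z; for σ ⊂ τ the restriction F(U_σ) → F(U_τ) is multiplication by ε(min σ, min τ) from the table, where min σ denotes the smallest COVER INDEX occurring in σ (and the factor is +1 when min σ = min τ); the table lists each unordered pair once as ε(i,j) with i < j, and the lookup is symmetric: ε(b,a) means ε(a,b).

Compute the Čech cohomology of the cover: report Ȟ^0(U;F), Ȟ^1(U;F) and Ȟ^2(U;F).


nonempty intersections:
  U12={p3} U13={p7} U23={p6}
C dims 3,3; δ0: rk 3, SNF 1^2·2
Ȟ^0: (3−3)−0=0 ⇒ 0
Ȟ^1: (3−0)−3=0 plus torsion [2] ⇒ Z/2
Ȟ^2: (0−0)−0=0 ⇒ 0

Ȟ^0(U;F) ≅ 0,  Ȟ^1(U;F) ≅ Z/2,  Ȟ^2(U;F) ≅ 0


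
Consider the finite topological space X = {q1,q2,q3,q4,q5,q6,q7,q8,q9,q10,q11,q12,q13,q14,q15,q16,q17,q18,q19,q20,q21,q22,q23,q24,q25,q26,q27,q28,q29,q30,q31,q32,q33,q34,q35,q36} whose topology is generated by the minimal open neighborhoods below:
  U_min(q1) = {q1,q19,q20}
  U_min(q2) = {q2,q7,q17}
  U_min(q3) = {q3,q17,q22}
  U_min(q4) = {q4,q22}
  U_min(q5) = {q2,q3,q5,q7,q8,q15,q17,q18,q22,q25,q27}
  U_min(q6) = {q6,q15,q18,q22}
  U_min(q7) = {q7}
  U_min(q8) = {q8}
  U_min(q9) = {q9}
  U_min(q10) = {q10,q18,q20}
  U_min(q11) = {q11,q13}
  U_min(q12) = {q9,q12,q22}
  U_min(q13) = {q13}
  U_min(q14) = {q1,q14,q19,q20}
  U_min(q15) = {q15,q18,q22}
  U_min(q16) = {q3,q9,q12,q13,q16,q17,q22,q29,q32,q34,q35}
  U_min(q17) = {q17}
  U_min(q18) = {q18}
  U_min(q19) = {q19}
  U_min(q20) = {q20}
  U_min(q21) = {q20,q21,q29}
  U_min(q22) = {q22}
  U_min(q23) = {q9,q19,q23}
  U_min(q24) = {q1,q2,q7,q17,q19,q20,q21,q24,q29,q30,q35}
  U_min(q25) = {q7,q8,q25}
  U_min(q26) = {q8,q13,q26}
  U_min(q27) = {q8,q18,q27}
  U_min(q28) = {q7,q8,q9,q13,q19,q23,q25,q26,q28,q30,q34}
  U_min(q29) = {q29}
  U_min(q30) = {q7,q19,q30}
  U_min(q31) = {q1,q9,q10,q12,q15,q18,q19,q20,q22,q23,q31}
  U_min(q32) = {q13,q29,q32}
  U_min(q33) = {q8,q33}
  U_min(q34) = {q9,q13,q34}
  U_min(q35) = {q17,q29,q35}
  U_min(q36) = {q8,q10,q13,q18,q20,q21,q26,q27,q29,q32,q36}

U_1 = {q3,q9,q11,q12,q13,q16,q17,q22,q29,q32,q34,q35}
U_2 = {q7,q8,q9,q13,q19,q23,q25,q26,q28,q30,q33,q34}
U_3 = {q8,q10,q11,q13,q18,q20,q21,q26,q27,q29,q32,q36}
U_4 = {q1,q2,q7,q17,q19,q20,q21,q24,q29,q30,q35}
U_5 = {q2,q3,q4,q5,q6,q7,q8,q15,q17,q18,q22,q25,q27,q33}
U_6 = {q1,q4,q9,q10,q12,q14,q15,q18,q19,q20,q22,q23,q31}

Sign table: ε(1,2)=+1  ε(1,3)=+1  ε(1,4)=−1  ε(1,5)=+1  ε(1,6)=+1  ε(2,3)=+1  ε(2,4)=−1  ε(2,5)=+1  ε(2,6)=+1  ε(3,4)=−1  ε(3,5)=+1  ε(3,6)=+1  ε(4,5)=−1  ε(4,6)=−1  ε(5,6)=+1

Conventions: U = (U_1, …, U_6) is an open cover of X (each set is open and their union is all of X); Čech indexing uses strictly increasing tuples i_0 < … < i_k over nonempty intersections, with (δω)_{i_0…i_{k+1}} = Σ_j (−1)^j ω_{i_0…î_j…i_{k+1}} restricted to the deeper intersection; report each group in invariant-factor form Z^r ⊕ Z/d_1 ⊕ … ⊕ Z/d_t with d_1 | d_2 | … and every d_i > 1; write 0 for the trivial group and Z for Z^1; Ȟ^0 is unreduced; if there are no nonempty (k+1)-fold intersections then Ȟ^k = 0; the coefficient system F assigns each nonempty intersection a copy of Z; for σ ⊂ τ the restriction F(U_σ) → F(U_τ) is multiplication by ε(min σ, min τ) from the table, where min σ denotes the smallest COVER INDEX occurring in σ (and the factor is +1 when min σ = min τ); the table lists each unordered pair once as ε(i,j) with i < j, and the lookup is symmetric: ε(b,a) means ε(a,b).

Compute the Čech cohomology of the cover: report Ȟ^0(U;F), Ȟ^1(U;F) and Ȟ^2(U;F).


intersection data:
  U12={q9,q13,q34} U13={q11,q13,q29,q32} U14={q17,q29,q35} U15={q3,q17,q22} U16={q9,q12,q22} U23={q8,q13,q26} U24={q7,q19,q30} U25={q7,q8,q25,q33} U26={q9,q19,q23} U34={q20,q21,q29} U35={q8,q18,q27} U36={q10,q18,q20} U45={q2,q7,q17} U46={q1,q19,q20} U56={q4,q15,q18,q22}
  U123={q13} U126={q9} U134={q29} U145={q17} U156={q22} U235={q8} U245={q7} U246={q19} U346={q20} U356={q18}
C dims 6,15,10; δ0: rk 5, SNF 1^5; δ1: rk 10, SNF 1^9·2
Ȟ^0 = (6 − 5) − 0 = 1, so Ȟ^0 ≅ Z
Ȟ^1 = (15 − 10) − 5 = 0, so Ȟ^1 ≅ 0
Ȟ^2 = (10 − 0) − 10 = 0 plus torsion [2], so Ȟ^2 ≅ Z/2

Ȟ^0 ≅ Z, Ȟ^1 ≅ 0 and Ȟ^2 ≅ Z/2


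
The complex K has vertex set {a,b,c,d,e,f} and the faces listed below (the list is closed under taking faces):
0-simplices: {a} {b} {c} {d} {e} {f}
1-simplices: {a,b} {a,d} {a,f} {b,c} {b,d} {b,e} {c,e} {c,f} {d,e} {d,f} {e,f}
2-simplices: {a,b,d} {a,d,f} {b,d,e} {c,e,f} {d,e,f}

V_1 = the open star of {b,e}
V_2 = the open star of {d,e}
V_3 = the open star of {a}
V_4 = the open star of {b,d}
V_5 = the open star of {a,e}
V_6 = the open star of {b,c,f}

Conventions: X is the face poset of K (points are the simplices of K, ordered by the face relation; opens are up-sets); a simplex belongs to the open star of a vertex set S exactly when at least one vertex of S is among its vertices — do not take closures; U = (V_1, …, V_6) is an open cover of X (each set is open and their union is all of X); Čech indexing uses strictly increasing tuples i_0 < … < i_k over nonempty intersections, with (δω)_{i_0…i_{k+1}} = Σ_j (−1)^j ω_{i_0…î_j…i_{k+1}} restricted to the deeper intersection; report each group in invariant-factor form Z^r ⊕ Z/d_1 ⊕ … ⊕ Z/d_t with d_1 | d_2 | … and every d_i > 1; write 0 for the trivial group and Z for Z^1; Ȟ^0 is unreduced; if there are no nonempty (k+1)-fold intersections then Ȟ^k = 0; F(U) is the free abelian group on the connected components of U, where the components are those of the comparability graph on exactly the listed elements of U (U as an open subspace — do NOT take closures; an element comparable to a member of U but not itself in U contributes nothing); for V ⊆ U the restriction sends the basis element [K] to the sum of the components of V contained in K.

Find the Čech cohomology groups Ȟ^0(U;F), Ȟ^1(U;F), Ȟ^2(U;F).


Ȟ^0 ≅ Z, Ȟ^1 ≅ Z, Ȟ^2 ≅ 0

cover nerve:
  V1={{b},{e},{a,b},{b,c},{b,d},{b,e},{c,e},{d,e},{e,f},{a,b,d},{b,d,e},{c,e,f},{d,e,f}} V2={{d},{e},{a,d},{b,d},{b,e},{c,e},{d,e},{d,f},{e,f},{a,b,d},{a,d,f},{b,d,e},{c,e,f},{d,e,f}} V3={{a},{a,b},{a,d},{a,f},{a,b,d},{a,d,f}} V4={{b},{d},{a,b},{a,d},{b,c},{b,d},{b,e},{d,e},{d,f},{a,b,d},{a,d,f},{b,d,e},{d,e,f}} V5={{a},{e},{a,b},{a,d},{a,f},{b,e},{c,e},{d,e},{e,f},{a,b,d},{a,d,f},{b,d,e},{c,e,f},{d,e,f}} V6={{b},{c},{f},{a,b},{a,f},{b,c},{b,d},{b,e},{c,e},{c,f},{d,f},{e,f},{a,b,d},{a,d,f},{b,d,e},{c,e,f},{d,e,f}}
  V12={{e},{b,d},{b,e},{c,e},{d,e},{e,f},{a,b,d},{b,d,e},{c,e,f},{d,e,f}} V13={{a,b},{a,b,d}} V14={{b},{a,b},{b,c},{b,d},{b,e},{d,e},{a,b,d},{b,d,e},{d,e,f}} V15={{e},{a,b},{b,e},{c,e},{d,e},{e,f},{a,b,d},{b,d,e},{c,e,f},{d,e,f}} V16={{b},{a,b},{b,c},{b,d},{b,e},{c,e},{e,f},{a,b,d},{b,d,e},{c,e,f},{d,e,f}} V23={{a,d},{a,b,d},{a,d,f}} V24={{d},{a,d},{b,d},{b,e},{d,e},{d,f},{a,b,d},{a,d,f},{b,d,e},{d,e,f}} V25={{e},{a,d},{b,e},{c,e},{d,e},{e,f},{a,b,d},{a,d,f},{b,d,e},{c,e,f},{d,e,f}} V26={{b,d},{b,e},{c,e},{d,f},{e,f},{a,b,d},{a,d,f},{b,d,e},{c,e,f},{d,e,f}} V34={{a,b},{a,d},{a,b,d},{a,d,f}} V35={{a},{a,b},{a,d},{a,f},{a,b,d},{a,d,f}} V36={{a,b},{a,f},{a,b,d},{a,d,f}} V45={{a,b},{a,d},{b,e},{d,e},{a,b,d},{a,d,f},{b,d,e},{d,e,f}} V46={{b},{a,b},{b,c},{b,d},{b,e},{d,f},{a,b,d},{a,d,f},{b,d,e},{d,e,f}} V56={{a,b},{a,f},{b,e},{c,e},{e,f},{a,b,d},{a,d,f},{b,d,e},{c,e,f},{d,e,f}}
  V123={{a,b,d}} V124={{b,d},{b,e},{d,e},{a,b,d},{b,d,e},{d,e,f}} V125={{e},{b,e},{c,e},{d,e},{e,f},{a,b,d},{b,d,e},{c,e,f},{d,e,f}} V126={{b,d},{b,e},{c,e},{e,f},{a,b,d},{b,d,e},{c,e,f},{d,e,f}} V134={{a,b},{a,b,d}} V135={{a,b},{a,b,d}} V136={{a,b},{a,b,d}} V145={{a,b},{b,e},{d,e},{a,b,d},{b,d,e},{d,e,f}} V146={{b},{a,b},{b,c},{b,d},{b,e},{a,b,d},{b,d,e},{d,e,f}} V156={{a,b},{b,e},{c,e},{e,f},{a,b,d},{b,d,e},{c,e,f},{d,e,f}} V234={{a,d},{a,b,d},{a,d,f}} V235={{a,d},{a,b,d},{a,d,f}} V236={{a,b,d},{a,d,f}} V245={{a,d},{b,e},{d,e},{a,b,d},{a,d,f},{b,d,e},{d,e,f}} V246={{b,d},{b,e},{d,f},{a,b,d},{a,d,f},{b,d,e},{d,e,f}} V256={{b,e},{c,e},{e,f},{a,b,d},{a,d,f},{b,d,e},{c,e,f},{d,e,f}} V345={{a,b},{a,d},{a,b,d},{a,d,f}} V346={{a,b},{a,b,d},{a,d,f}} V356={{a,b},{a,f},{a,b,d},{a,d,f}} V456={{a,b},{b,e},{a,b,d},{a,d,f},{b,d,e},{d,e,f}}
  V1234={{a,b,d}} V1235={{a,b,d}} V1236={{a,b,d}} V1245={{b,e},{d,e},{a,b,d},{b,d,e},{d,e,f}} V1246={{b,d},{b,e},{a,b,d},{b,d,e},{d,e,f}} V1256={{b,e},{c,e},{e,f},{a,b,d},{b,d,e},{c,e,f},{d,e,f}} V1345={{a,b},{a,b,d}} V1346={{a,b},{a,b,d}} V1356={{a,b},{a,b,d}} V1456={{a,b},{b,e},{a,b,d},{b,d,e},{d,e,f}} V2345={{a,d},{a,b,d},{a,d,f}} V2346={{a,b,d},{a,d,f}} V2356={{a,b,d},{a,d,f}} V2456={{b,e},{a,b,d},{a,d,f},{b,d,e},{d,e,f}} V3456={{a,b},{a,b,d},{a,d,f}}
  V12345={{a,b,d}} V12346={{a,b,d}} V12356={{a,b,d}} V12456={{b,e},{a,b,d},{b,d,e},{d,e,f}} V13456={{a,b},{a,b,d}} V23456={{a,b,d},{a,d,f}}
  V123456={{a,b,d}}
components per intersection:
  V1: {{b},{e},{a,b},{b,c},{b,d},{b,e},{c,e},{d,e},{e,f},{a,b,d},{b,d,e},{c,e,f},{d,e,f}}
  V2: {{d},{e},{a,d},{b,d},{b,e},{c,e},{d,e},{d,f},{e,f},{a,b,d},{a,d,f},{b,d,e},{c,e,f},{d,e,f}}
  V3: {{a},{a,b},{a,d},{a,f},{a,b,d},{a,d,f}}
  V4: {{b},{d},{a,b},{a,d},{b,c},{b,d},{b,e},{d,e},{d,f},{a,b,d},{a,d,f},{b,d,e},{d,e,f}}
  V5: {{a},{a,b},{a,d},{a,f},{a,b,d},{a,d,f}} {{e},{b,e},{c,e},{d,e},{e,f},{b,d,e},{c,e,f},{d,e,f}}
  V6: {{b},{c},{f},{a,b},{a,f},{b,c},{b,d},{b,e},{c,e},{c,f},{d,f},{e,f},{a,b,d},{a,d,f},{b,d,e},{c,e,f},{d,e,f}}
  V12: {{e},{b,d},{b,e},{c,e},{d,e},{e,f},{a,b,d},{b,d,e},{c,e,f},{d,e,f}}
  V13: {{a,b},{a,b,d}}
  V14: {{b},{a,b},{b,c},{b,d},{b,e},{d,e},{a,b,d},{b,d,e},{d,e,f}}
  V15: {{e},{b,e},{c,e},{d,e},{e,f},{b,d,e},{c,e,f},{d,e,f}} {{a,b},{a,b,d}}
  V16: {{b},{a,b},{b,c},{b,d},{b,e},{a,b,d},{b,d,e}} {{c,e},{e,f},{c,e,f},{d,e,f}}
  V23: {{a,d},{a,b,d},{a,d,f}}
  V24: {{d},{a,d},{b,d},{b,e},{d,e},{d,f},{a,b,d},{a,d,f},{b,d,e},{d,e,f}}
  V25: {{e},{b,e},{c,e},{d,e},{e,f},{b,d,e},{c,e,f},{d,e,f}} {{a,d},{a,b,d},{a,d,f}}
  V26: {{b,d},{b,e},{a,b,d},{b,d,e}} {{c,e},{d,f},{e,f},{a,d,f},{c,e,f},{d,e,f}}
  V34: {{a,b},{a,d},{a,b,d},{a,d,f}}
  V35: {{a},{a,b},{a,d},{a,f},{a,b,d},{a,d,f}}
  V36: {{a,b},{a,b,d}} {{a,f},{a,d,f}}
  V45: {{a,b},{a,d},{a,b,d},{a,d,f}} {{b,e},{d,e},{b,d,e},{d,e,f}}
  V46: {{b},{a,b},{b,c},{b,d},{b,e},{a,b,d},{b,d,e}} {{d,f},{a,d,f},{d,e,f}}
  V56: {{a,b},{a,b,d}} {{a,f},{a,d,f}} {{b,e},{b,d,e}} {{c,e},{e,f},{c,e,f},{d,e,f}}
  V123: {{a,b,d}}
  V124: {{b,d},{b,e},{d,e},{a,b,d},{b,d,e},{d,e,f}}
  V125: {{e},{b,e},{c,e},{d,e},{e,f},{b,d,e},{c,e,f},{d,e,f}} {{a,b,d}}
  V126: {{b,d},{b,e},{a,b,d},{b,d,e}} {{c,e},{e,f},{c,e,f},{d,e,f}}
  V134: {{a,b},{a,b,d}}
  V135: {{a,b},{a,b,d}}
  V136: {{a,b},{a,b,d}}
  V145: {{a,b},{a,b,d}} {{b,e},{d,e},{b,d,e},{d,e,f}}
  V146: {{b},{a,b},{b,c},{b,d},{b,e},{a,b,d},{b,d,e}} {{d,e,f}}
  V156: {{a,b},{a,b,d}} {{b,e},{b,d,e}} {{c,e},{e,f},{c,e,f},{d,e,f}}
  V234: {{a,d},{a,b,d},{a,d,f}}
  V235: {{a,d},{a,b,d},{a,d,f}}
  V236: {{a,b,d}} {{a,d,f}}
  V245: {{a,d},{a,b,d},{a,d,f}} {{b,e},{d,e},{b,d,e},{d,e,f}}
  V246: {{b,d},{b,e},{a,b,d},{b,d,e}} {{d,f},{a,d,f},{d,e,f}}
  V256: {{b,e},{b,d,e}} {{c,e},{e,f},{c,e,f},{d,e,f}} {{a,b,d}} {{a,d,f}}
  V345: {{a,b},{a,d},{a,b,d},{a,d,f}}
  V346: {{a,b},{a,b,d}} {{a,d,f}}
  V356: {{a,b},{a,b,d}} {{a,f},{a,d,f}}
  V456: {{a,b},{a,b,d}} {{b,e},{b,d,e}} {{a,d,f}} {{d,e,f}}
  V1234: {{a,b,d}}
  V1235: {{a,b,d}}
  V1236: {{a,b,d}}
  V1245: {{b,e},{d,e},{b,d,e},{d,e,f}} {{a,b,d}}
  V1246: {{b,d},{b,e},{a,b,d},{b,d,e}} {{d,e,f}}
  V1256: {{b,e},{b,d,e}} {{c,e},{e,f},{c,e,f},{d,e,f}} {{a,b,d}}
  V1345: {{a,b},{a,b,d}}
  V1346: {{a,b},{a,b,d}}
  V1356: {{a,b},{a,b,d}}
  V1456: {{a,b},{a,b,d}} {{b,e},{b,d,e}} {{d,e,f}}
  V2345: {{a,d},{a,b,d},{a,d,f}}
  V2346: {{a,b,d}} {{a,d,f}}
  V2356: {{a,b,d}} {{a,d,f}}
  V2456: {{b,e},{b,d,e}} {{a,b,d}} {{a,d,f}} {{d,e,f}}
  V3456: {{a,b},{a,b,d}} {{a,d,f}}
  V12345: {{a,b,d}}
  V12346: {{a,b,d}}
  V12356: {{a,b,d}}
  V12456: {{b,e},{b,d,e}} {{a,b,d}} {{d,e,f}}
  V13456: {{a,b},{a,b,d}}
  V23456: {{a,b,d}} {{a,d,f}}
  V123456: {{a,b,d}}
C dims 7,25,37,27; δ0: rk 6, SNF 1^6; δ1: rk 18, SNF 1^18; δ2: rk 19, SNF 1^19
Ȟ^0: (7−6)−0=1 ⇒ Z
Ȟ^1: (25−18)−6=1 ⇒ Z
Ȟ^2: (37−19)−18=0 ⇒ 0


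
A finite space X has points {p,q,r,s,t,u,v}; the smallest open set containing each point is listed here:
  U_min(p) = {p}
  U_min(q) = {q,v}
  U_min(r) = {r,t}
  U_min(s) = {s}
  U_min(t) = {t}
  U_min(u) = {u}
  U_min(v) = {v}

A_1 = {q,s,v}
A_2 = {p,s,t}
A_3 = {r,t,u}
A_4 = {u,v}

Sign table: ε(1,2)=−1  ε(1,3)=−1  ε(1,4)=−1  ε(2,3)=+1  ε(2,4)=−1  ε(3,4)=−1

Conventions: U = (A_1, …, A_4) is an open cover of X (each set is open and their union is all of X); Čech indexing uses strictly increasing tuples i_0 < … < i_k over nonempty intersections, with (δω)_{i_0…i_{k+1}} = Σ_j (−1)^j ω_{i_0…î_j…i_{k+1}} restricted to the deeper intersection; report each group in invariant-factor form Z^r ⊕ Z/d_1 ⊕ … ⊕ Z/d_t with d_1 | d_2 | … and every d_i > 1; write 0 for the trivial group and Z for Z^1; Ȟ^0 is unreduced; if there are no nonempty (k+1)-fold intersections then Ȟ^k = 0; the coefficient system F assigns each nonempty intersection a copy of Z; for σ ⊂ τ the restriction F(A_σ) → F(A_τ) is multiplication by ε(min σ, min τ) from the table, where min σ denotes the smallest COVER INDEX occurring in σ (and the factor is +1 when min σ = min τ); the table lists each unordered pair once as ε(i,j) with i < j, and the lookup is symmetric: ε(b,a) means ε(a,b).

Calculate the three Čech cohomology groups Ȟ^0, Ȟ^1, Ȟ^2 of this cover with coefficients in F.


Ȟ^0 ≅ 0, Ȟ^1 ≅ Z/2, Ȟ^2 ≅ 0

nerve of the cover:
  A12={s} A14={v} A23={t} A34={u}
C dims 4,4; δ0: rk 4, SNF 1^3·2
Ȟ^0 = (4 − 4) − 0 = 0, so Ȟ^0 ≅ 0
Ȟ^1 = (4 − 0) − 4 = 0 plus torsion [2], so Ȟ^1 ≅ Z/2
Ȟ^2 = (0 − 0) − 0 = 0, so Ȟ^2 ≅ 0


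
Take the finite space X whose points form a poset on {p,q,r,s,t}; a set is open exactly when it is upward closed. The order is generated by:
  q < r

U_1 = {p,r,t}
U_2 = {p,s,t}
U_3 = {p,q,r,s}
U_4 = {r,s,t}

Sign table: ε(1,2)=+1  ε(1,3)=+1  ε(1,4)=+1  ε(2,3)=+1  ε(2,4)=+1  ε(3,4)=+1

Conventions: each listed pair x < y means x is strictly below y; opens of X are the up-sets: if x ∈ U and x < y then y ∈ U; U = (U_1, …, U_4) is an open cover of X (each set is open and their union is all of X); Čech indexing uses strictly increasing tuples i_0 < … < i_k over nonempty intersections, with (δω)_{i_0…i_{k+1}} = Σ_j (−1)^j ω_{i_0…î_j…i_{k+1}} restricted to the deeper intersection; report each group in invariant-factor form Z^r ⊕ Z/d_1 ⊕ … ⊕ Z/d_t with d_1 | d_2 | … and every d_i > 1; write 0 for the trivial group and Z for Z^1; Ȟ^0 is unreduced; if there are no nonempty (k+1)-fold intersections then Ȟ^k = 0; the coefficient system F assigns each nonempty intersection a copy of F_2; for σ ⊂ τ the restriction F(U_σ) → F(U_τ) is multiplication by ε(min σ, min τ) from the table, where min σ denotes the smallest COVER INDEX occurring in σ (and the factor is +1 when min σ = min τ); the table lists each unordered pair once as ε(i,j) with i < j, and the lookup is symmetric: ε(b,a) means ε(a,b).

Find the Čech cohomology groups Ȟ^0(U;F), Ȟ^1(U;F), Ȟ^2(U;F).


nonempty intersections:
  U12={p,t} U13={p,r} U14={r,t} U23={p,s} U24={s,t} U34={r,s}
  U123={p} U124={t} U134={r} U234={s}
C dims 4,6,4; δ0: rk_F2 3; δ1: rk_F2 3
Ȟ^0: (4−3)−0=1 ⇒ Z/2
Ȟ^1: (6−3)−3=0 ⇒ 0
Ȟ^2: (4−0)−3=1 ⇒ Z/2

Ȟ^0 = Z/2; Ȟ^1 = 0; Ȟ^2 = Z/2


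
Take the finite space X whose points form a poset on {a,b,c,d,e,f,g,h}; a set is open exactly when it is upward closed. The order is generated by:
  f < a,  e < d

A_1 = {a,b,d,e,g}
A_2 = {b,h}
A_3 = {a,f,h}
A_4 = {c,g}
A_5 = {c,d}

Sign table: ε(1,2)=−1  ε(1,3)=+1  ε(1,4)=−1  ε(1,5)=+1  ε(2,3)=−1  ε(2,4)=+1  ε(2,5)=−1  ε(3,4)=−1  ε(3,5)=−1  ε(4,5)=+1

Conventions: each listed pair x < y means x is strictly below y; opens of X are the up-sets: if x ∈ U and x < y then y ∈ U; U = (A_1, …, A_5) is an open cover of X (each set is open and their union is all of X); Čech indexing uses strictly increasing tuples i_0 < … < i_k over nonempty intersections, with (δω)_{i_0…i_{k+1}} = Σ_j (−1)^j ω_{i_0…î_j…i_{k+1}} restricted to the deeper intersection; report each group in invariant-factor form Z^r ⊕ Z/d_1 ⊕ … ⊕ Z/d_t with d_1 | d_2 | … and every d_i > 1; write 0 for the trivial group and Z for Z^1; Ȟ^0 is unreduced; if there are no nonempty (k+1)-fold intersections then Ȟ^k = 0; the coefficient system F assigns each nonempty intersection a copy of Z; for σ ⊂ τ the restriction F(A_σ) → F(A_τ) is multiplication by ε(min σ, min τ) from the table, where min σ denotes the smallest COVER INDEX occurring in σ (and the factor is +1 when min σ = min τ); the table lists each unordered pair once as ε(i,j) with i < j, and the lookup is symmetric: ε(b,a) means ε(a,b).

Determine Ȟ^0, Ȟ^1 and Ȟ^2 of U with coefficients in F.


nerve simplices:
  A12={b} A13={a} A14={g} A15={d} A23={h} A45={c}
C dims 5,6; δ0: rk 5, SNF 1^4·2
degree 0: 5−5−0 = 0 → Ȟ^0 ≅ 0
degree 1: 6−0−5 = 1 plus torsion [2] → Ȟ^1 ≅ Z ⊕ Z/2
degree 2: 0−0−0 = 0 → Ȟ^2 ≅ 0

Ȟ^0 = 0,  Ȟ^1 = Z ⊕ Z/2,  Ȟ^2 = 0


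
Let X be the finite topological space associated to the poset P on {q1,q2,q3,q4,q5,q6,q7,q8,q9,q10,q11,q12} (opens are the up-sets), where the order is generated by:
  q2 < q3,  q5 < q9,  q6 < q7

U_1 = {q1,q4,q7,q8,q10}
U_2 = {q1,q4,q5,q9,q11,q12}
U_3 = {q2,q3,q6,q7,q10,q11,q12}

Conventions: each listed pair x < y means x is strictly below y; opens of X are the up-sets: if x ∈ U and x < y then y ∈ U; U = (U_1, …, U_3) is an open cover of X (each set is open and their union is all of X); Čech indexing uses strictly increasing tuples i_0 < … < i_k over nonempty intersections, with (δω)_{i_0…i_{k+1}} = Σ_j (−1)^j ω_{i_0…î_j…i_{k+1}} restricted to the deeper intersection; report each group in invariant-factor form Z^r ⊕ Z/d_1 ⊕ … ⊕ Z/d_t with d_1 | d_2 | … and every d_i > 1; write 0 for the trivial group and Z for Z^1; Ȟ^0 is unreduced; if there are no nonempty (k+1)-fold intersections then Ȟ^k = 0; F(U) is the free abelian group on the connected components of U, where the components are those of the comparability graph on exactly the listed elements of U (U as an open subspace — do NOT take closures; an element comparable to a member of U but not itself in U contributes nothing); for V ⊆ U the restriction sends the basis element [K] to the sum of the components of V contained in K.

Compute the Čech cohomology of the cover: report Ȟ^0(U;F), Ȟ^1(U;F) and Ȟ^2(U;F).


Ȟ^0 ≅ Z^9,  Ȟ^1 ≅ 0,  Ȟ^2 ≅ 0

nonempty overlaps:
  U12={q1,q4} U13={q7,q10} U23={q11,q12}
components per intersection:
  U1: {q1} {q4} {q7} {q8} {q10}
  U2: {q1} {q4} {q5,q9} {q11} {q12}
  U3: {q2,q3} {q6,q7} {q10} {q11} {q12}
  U12: {q1} {q4}
  U13: {q7} {q10}
  U23: {q11} {q12}
C dims 15,6; δ0: rk 6, SNF 1^6
degree 0: 15−6−0 = 9 → Ȟ^0 ≅ Z^9
degree 1: 6−0−6 = 0 → Ȟ^1 ≅ 0
degree 2: 0−0−0 = 0 → Ȟ^2 ≅ 0


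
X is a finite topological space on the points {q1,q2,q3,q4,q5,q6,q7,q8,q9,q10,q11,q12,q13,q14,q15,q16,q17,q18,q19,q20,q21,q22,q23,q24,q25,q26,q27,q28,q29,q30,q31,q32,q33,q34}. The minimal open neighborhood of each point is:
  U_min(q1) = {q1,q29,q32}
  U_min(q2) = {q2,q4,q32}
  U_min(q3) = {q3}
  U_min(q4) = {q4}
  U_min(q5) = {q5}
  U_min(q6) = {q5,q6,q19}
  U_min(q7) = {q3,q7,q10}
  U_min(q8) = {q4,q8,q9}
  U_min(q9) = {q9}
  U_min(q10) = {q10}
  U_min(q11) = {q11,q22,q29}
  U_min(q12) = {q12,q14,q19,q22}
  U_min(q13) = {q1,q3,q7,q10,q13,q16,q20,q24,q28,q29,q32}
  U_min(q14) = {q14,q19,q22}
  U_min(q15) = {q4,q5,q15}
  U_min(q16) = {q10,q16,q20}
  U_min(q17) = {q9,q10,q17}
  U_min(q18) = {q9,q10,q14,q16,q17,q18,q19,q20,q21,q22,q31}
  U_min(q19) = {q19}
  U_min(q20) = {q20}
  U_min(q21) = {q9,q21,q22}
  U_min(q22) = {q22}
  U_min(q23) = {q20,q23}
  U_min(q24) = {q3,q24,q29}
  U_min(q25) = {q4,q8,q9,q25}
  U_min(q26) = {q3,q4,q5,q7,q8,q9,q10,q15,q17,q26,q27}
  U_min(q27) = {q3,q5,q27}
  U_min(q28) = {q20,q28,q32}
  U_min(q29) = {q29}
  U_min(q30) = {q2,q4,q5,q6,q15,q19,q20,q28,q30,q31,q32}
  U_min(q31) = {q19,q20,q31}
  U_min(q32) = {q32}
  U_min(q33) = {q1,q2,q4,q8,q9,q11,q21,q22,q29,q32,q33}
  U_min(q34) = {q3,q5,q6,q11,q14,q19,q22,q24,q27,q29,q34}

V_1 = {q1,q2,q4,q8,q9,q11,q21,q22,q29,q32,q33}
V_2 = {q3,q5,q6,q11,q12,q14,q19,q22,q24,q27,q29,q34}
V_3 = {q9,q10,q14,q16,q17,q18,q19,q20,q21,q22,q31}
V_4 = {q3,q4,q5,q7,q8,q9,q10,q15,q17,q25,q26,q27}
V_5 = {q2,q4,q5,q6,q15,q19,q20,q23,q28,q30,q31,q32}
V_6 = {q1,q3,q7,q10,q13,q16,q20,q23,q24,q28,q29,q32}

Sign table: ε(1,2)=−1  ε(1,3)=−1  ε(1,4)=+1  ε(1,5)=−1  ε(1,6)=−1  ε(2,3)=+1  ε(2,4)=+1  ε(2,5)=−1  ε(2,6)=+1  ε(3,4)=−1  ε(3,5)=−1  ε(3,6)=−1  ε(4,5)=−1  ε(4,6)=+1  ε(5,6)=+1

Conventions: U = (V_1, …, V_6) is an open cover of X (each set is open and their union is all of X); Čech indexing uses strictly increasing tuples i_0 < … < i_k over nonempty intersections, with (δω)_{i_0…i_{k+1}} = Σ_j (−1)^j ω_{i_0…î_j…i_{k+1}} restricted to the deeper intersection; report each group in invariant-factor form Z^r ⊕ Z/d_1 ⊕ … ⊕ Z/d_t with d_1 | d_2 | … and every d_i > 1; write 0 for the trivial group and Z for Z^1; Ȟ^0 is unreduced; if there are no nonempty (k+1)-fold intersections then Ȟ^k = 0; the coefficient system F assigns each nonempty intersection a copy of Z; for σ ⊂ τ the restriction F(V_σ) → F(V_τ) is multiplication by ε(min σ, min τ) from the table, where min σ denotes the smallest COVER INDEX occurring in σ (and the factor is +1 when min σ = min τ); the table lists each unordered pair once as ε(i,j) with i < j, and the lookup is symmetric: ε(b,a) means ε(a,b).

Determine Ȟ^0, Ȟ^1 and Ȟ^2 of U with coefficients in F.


nerve simplices:
  V12={q11,q22,q29} V13={q9,q21,q22} V14={q4,q8,q9} V15={q2,q4,q32} V16={q1,q29,q32} V23={q14,q19,q22} V24={q3,q5,q27} V25={q5,q6,q19} V26={q3,q24,q29} V34={q9,q10,q17} V35={q19,q20,q31} V36={q10,q16,q20} V45={q4,q5,q15} V46={q3,q7,q10} V56={q20,q23,q28,q32}
  V123={q22} V126={q29} V134={q9} V145={q4} V156={q32} V235={q19} V245={q5} V246={q3} V346={q10} V356={q20}
C dims 6,15,10; δ0: rk 6, SNF 1^5·2; δ1: rk 9, SNF 1^9
degree 0: 6−6−0 = 0 → Ȟ^0 ≅ 0
degree 1: 15−9−6 = 0 plus torsion [2] → Ȟ^1 ≅ Z/2
degree 2: 10−0−9 = 1 → Ȟ^2 ≅ Z

Ȟ^0 = 0,  Ȟ^1 = Z/2,  Ȟ^2 = Z


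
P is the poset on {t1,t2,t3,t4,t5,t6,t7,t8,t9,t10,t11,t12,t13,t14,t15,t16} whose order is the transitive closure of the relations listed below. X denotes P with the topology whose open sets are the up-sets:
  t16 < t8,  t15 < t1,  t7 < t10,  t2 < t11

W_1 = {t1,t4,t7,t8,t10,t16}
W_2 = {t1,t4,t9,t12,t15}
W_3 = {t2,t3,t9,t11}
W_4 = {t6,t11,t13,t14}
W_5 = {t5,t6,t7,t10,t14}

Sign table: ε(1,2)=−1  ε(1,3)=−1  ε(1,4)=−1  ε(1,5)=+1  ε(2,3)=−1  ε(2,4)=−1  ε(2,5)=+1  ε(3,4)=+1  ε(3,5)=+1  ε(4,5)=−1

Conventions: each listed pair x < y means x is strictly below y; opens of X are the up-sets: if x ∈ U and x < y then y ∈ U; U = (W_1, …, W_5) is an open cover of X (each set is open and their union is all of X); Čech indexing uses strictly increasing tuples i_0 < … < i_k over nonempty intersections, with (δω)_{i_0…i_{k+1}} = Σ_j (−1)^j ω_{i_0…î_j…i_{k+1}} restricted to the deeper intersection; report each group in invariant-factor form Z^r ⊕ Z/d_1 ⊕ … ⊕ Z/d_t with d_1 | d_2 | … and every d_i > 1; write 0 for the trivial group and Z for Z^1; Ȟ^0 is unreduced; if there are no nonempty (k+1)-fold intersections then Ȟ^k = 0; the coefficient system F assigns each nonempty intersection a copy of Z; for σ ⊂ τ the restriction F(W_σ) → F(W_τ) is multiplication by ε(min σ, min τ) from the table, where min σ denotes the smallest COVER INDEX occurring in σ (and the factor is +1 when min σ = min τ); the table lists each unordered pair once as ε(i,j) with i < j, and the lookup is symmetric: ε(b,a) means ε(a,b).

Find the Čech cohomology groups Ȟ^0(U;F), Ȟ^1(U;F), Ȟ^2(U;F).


Ȟ^0 ≅ 0,  Ȟ^1 ≅ Z/2,  Ȟ^2 ≅ 0

intersection data:
  W12={t1,t4} W15={t7,t10} W23={t9} W34={t11} W45={t6,t14}
C dims 5,5; δ0: rk 5, SNF 1^4·2
Ȟ^0 = (5 − 5) − 0 = 0, so Ȟ^0 ≅ 0
Ȟ^1 = (5 − 0) − 5 = 0 plus torsion [2], so Ȟ^1 ≅ Z/2
Ȟ^2 = (0 − 0) − 0 = 0, so Ȟ^2 ≅ 0


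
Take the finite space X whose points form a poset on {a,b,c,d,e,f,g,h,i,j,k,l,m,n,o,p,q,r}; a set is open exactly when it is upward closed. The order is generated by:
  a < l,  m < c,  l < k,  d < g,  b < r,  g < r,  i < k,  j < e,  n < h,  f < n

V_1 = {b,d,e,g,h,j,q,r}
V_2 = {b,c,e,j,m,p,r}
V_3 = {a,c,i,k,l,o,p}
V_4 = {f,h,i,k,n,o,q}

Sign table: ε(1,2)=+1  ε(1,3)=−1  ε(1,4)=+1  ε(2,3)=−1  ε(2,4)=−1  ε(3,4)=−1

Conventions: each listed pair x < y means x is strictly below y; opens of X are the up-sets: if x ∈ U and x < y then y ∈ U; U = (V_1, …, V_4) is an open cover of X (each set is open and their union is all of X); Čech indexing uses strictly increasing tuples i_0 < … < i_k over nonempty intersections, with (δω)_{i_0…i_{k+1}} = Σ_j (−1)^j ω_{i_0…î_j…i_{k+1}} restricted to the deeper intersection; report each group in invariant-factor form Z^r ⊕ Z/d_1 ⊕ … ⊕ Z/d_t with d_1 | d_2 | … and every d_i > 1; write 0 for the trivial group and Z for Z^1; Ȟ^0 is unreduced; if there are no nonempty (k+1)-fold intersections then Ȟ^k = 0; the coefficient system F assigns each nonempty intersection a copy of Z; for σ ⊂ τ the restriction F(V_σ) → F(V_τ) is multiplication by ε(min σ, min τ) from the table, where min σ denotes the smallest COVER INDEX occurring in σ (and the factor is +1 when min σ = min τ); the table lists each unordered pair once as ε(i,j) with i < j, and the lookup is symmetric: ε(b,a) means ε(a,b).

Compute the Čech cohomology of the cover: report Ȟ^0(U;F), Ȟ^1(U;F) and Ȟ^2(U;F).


nerve simplices:
  V12={b,e,j,r} V14={h,q} V23={c,p} V34={i,k,o}
C dims 4,4; δ0: rk 3, SNF 1^3
degree 0: 4−3−0 = 1 → Ȟ^0 ≅ Z
degree 1: 4−0−3 = 1 → Ȟ^1 ≅ Z
degree 2: 0−0−0 = 0 → Ȟ^2 ≅ 0

Ȟ^0 ≅ Z,  Ȟ^1 ≅ Z,  Ȟ^2 ≅ 0


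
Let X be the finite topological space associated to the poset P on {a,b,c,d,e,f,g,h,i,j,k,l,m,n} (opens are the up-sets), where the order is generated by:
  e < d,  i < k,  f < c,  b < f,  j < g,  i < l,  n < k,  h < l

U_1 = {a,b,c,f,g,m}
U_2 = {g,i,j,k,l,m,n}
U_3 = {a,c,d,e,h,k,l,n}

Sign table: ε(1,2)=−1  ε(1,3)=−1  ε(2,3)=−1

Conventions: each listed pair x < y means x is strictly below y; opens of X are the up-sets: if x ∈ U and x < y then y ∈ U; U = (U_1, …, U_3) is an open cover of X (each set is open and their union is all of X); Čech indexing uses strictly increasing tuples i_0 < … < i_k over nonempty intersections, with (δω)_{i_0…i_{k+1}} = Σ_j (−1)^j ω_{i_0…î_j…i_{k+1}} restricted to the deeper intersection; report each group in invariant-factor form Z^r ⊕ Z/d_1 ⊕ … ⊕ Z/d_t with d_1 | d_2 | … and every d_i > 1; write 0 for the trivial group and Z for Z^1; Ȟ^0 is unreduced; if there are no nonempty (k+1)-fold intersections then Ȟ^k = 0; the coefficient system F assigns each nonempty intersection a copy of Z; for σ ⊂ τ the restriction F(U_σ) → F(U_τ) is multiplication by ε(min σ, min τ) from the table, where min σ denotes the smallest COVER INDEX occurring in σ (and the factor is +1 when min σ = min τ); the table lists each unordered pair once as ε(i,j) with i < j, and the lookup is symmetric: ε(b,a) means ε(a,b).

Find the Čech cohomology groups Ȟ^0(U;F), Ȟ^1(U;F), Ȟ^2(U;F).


nonempty intersections:
  U12={g,m} U13={a,c} U23={k,l,n}
C dims 3,3; δ0: rk 3, SNF 1^2·2
Ȟ^0: (3−3)−0=0 ⇒ 0
Ȟ^1: (3−0)−3=0 plus torsion [2] ⇒ Z/2
Ȟ^2: (0−0)−0=0 ⇒ 0

Ȟ^0 ≅ 0, Ȟ^1 ≅ Z/2 and Ȟ^2 ≅ 0


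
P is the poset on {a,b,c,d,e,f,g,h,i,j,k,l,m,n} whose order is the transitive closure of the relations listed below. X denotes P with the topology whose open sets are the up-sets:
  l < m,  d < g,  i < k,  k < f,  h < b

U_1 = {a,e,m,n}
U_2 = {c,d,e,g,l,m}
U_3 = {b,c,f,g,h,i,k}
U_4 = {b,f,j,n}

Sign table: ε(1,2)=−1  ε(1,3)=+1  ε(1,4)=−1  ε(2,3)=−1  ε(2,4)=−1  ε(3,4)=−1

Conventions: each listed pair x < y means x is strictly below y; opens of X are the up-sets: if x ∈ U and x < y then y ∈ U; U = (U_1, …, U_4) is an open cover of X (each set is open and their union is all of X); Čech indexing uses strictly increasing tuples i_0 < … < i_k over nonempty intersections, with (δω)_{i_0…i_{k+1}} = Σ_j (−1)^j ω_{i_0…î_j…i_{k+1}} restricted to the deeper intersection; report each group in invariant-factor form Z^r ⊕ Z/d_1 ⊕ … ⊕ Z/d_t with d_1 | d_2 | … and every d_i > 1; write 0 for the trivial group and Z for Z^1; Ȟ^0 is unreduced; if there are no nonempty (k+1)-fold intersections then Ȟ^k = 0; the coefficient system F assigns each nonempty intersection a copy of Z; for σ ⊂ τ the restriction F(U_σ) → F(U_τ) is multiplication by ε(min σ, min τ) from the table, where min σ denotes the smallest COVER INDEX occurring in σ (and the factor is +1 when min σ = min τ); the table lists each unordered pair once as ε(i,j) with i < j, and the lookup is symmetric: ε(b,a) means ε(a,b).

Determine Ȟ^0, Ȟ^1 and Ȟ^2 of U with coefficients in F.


cover nerve:
  U12={e,m} U14={n} U23={c,g} U34={b,f}
C dims 4,4; δ0: rk 3, SNF 1^3
Ȟ^0: (4−3)−0=1 ⇒ Z
Ȟ^1: (4−0)−3=1 ⇒ Z
Ȟ^2: (0−0)−0=0 ⇒ 0

Ȟ^0 = Z, Ȟ^1 = Z, Ȟ^2 = 0


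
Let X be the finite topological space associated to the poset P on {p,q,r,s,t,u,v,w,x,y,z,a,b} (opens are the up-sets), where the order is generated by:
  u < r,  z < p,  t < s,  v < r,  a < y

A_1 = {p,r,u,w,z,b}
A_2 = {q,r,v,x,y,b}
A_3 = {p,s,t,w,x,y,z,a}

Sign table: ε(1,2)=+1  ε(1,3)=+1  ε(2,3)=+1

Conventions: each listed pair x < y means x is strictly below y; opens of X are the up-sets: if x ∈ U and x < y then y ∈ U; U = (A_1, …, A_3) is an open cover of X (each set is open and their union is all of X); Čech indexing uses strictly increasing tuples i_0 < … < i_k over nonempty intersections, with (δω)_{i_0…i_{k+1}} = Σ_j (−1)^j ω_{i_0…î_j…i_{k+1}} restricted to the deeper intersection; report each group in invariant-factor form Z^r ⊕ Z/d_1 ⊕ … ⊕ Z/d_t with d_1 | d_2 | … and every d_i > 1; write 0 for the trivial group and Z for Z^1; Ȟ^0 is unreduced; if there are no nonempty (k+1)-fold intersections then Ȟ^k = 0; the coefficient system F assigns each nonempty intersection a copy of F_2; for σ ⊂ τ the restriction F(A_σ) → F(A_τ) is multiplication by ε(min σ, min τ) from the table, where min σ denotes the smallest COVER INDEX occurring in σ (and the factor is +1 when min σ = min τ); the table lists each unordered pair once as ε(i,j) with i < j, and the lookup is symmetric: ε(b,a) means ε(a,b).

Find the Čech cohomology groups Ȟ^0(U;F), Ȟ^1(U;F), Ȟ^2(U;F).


Ȟ^0(U;F) ≅ Z/2; Ȟ^1(U;F) ≅ Z/2; Ȟ^2(U;F) ≅ 0

nerve simplices:
  A12={r,b} A13={p,w,z} A23={x,y}
C dims 3,3; δ0: rk_F2 2
degree 0: 3−2−0 = 1 → Ȟ^0 ≅ Z/2
degree 1: 3−0−2 = 1 → Ȟ^1 ≅ Z/2
degree 2: 0−0−0 = 0 → Ȟ^2 ≅ 0


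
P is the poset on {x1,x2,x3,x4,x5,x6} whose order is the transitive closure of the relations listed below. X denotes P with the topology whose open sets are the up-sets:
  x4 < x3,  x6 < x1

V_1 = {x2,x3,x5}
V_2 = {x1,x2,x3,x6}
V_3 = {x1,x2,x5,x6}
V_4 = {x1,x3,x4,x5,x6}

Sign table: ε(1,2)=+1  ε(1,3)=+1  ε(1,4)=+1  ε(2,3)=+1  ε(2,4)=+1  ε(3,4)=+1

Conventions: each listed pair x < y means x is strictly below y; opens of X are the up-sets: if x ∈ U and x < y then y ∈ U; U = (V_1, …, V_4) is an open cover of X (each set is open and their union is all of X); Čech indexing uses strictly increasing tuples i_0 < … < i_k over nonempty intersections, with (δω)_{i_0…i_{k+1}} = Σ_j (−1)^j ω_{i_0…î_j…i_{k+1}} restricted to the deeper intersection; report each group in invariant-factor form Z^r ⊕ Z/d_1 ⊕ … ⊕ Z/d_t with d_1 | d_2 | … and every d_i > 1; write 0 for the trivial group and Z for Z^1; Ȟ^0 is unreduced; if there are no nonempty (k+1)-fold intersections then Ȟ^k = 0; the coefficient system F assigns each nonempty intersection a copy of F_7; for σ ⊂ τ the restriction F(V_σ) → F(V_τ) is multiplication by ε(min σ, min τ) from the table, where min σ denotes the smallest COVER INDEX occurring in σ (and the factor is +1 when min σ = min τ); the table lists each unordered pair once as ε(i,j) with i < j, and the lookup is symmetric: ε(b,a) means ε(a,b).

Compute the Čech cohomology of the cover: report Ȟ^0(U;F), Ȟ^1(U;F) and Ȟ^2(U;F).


nerve simplices:
  V12={x2,x3} V13={x2,x5} V14={x3,x5} V23={x1,x2,x6} V24={x1,x3,x6} V34={x1,x5,x6}
  V123={x2} V124={x3} V134={x5} V234={x1,x6}
C dims 4,6,4; δ0: rk_F7 3; δ1: rk_F7 3
degree 0: 4−3−0 = 1 → Ȟ^0 ≅ Z/7
degree 1: 6−3−3 = 0 → Ȟ^1 ≅ 0
degree 2: 4−0−3 = 1 → Ȟ^2 ≅ Z/7

Ȟ^0 ≅ Z/7,  Ȟ^1 ≅ 0,  Ȟ^2 ≅ Z/7


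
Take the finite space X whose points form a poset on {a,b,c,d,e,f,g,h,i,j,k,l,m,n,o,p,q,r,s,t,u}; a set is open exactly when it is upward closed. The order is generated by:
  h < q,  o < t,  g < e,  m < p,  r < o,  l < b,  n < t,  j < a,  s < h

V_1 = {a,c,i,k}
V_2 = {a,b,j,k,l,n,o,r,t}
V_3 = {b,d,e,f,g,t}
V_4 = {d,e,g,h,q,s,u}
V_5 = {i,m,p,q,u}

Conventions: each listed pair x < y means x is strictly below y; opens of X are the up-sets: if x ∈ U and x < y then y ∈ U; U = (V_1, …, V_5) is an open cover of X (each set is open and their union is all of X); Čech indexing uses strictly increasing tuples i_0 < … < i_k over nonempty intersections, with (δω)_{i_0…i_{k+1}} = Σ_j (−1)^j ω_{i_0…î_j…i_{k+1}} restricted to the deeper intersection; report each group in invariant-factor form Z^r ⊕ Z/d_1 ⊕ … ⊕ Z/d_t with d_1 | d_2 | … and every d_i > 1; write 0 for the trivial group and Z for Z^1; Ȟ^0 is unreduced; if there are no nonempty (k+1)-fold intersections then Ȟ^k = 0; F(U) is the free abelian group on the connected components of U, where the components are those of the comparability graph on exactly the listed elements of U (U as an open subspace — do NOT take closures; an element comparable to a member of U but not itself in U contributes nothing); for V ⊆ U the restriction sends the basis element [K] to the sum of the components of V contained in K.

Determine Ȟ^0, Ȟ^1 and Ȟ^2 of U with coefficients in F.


Ȟ^0 ≅ Z^12, Ȟ^1 ≅ 0 and Ȟ^2 ≅ 0

cover nerve:
  V12={a,k} V15={i} V23={b,t} V34={d,e,g} V45={q,u}
components per intersection:
  V1: {a} {c} {i} {k}
  V2: {a,j} {b,l} {k} {n,o,r,t}
  V3: {b} {d} {e,g} {f} {t}
  V4: {d} {e,g} {h,q,s} {u}
  V5: {i} {m,p} {q} {u}
  V12: {a} {k}
  V15: {i}
  V23: {b} {t}
  V34: {d} {e,g}
  V45: {q} {u}
C dims 21,9; δ0: rk 9, SNF 1^9
Ȟ^0: (21−9)−0=12 ⇒ Z^12
Ȟ^1: (9−0)−9=0 ⇒ 0
Ȟ^2: (0−0)−0=0 ⇒ 0


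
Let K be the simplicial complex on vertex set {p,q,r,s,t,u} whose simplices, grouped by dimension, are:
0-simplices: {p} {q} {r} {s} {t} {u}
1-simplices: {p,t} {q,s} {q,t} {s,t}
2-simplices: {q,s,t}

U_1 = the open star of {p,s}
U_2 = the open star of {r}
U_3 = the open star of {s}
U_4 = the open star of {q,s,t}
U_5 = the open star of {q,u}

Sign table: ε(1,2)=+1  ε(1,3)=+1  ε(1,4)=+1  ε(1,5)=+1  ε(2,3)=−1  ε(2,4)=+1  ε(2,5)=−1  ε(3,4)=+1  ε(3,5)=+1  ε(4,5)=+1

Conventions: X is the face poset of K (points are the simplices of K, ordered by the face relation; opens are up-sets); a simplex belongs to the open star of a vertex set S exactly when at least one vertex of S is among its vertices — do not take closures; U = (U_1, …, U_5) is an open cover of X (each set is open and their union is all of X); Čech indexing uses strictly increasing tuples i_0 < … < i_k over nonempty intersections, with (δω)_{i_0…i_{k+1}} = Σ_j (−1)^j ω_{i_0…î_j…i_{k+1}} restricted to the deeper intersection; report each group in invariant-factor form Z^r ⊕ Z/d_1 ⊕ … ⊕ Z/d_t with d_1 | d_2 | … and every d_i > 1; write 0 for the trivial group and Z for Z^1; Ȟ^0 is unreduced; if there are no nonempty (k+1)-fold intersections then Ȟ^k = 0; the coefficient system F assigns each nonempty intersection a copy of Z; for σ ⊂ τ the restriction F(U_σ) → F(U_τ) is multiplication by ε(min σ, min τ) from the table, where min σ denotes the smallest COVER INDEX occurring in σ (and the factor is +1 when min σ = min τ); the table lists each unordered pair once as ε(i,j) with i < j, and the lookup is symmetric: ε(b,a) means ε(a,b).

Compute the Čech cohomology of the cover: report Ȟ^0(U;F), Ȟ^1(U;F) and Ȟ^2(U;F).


Ȟ^0(U;F) ≅ Z^2; Ȟ^1(U;F) ≅ 0; Ȟ^2(U;F) ≅ 0

intersection data:
  U1={{p},{s},{p,t},{q,s},{s,t},{q,s,t}} U2={{r}} U3={{s},{q,s},{s,t},{q,s,t}} U4={{q},{s},{t},{p,t},{q,s},{q,t},{s,t},{q,s,t}} U5={{q},{u},{q,s},{q,t},{q,s,t}}
  U13={{s},{q,s},{s,t},{q,s,t}} U14={{s},{p,t},{q,s},{s,t},{q,s,t}} U15={{q,s},{q,s,t}} U34={{s},{q,s},{s,t},{q,s,t}} U35={{q,s},{q,s,t}} U45={{q},{q,s},{q,t},{q,s,t}}
  U134={{s},{q,s},{s,t},{q,s,t}} U135={{q,s},{q,s,t}} U145={{q,s},{q,s,t}} U345={{q,s},{q,s,t}}
  U1345={{q,s},{q,s,t}}
C dims 5,6,4,1; δ0: rk 3, SNF 1^3; δ1: rk 3, SNF 1^3; δ2: rk 1, SNF 1^1
Ȟ^0 = (5 − 3) − 0 = 2, so Ȟ^0 ≅ Z^2
Ȟ^1 = (6 − 3) − 3 = 0, so Ȟ^1 ≅ 0
Ȟ^2 = (4 − 1) − 3 = 0, so Ȟ^2 ≅ 0


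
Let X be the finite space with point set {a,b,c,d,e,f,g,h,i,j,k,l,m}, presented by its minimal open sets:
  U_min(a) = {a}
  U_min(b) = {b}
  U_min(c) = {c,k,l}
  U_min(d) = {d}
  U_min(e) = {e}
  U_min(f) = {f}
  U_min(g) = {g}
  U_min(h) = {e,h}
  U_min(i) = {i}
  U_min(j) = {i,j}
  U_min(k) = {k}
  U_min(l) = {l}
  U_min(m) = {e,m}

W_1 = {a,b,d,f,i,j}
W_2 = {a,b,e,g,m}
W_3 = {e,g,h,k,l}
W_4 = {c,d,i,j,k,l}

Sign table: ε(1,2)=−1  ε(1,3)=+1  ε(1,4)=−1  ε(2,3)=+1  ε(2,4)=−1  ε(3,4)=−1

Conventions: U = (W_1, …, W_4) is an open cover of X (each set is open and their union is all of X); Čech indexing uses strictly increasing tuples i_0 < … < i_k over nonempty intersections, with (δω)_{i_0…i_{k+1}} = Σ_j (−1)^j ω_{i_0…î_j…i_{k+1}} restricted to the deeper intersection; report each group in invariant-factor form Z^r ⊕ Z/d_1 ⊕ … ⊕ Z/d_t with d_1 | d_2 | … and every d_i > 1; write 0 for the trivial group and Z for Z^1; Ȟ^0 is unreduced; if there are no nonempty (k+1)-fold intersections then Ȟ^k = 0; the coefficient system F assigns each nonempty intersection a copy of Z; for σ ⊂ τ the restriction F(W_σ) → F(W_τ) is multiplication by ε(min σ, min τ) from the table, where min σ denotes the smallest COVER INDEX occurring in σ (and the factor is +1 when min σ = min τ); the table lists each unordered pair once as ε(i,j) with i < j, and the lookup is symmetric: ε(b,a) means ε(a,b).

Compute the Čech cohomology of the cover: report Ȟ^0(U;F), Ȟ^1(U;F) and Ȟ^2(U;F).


nerve of the cover:
  W12={a,b} W14={d,i,j} W23={e,g} W34={k,l}
C dims 4,4; δ0: rk 4, SNF 1^3·2
Ȟ^0 = (4 − 4) − 0 = 0, so Ȟ^0 ≅ 0
Ȟ^1 = (4 − 0) − 4 = 0 plus torsion [2], so Ȟ^1 ≅ Z/2
Ȟ^2 = (0 − 0) − 0 = 0, so Ȟ^2 ≅ 0

Ȟ^0 ≅ 0, Ȟ^1 ≅ Z/2 and Ȟ^2 ≅ 0
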